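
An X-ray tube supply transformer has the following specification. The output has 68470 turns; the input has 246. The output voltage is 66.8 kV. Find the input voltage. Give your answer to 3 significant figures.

V_in/V_out = N_in/N_out, so V_in = 66800 × 246/68470 = 240 V.

V_in ≈ 240 V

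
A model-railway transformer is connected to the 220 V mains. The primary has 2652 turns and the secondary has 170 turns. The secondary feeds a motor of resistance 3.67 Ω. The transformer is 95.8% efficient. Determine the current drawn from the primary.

I_p ≈ 0.257 A

V_s = 220 × 170/2652 = 14.103 V.
I_s = V_s/R = 14.103/3.67 = 3.8427 A.
P_out = V_s I_s = 14.103 × 3.8427 = 54.191 W.
P_in = P_out/η = 54.191/0.958 = 56.567 W.
I_p = P_in/V_p = 56.567/220 = 0.257 A.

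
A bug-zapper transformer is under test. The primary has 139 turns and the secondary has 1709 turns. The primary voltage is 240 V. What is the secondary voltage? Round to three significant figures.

V_s ≈ 2950 V

V_s/V_p = N_s/N_p, so V_s = 240 × 1709/139 = 2950 V.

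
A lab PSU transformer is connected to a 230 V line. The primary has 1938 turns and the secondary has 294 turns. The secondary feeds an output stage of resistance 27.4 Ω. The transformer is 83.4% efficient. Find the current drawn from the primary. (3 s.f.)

V_s = 230 × 294/1938 = 34.892 V.
I_s = V_s/R = 34.892/27.4 = 1.2734 A.
P_out = V_s I_s = 34.892 × 1.2734 = 44.432 W.
P_in = P_out/η = 44.432/0.834 = 53.275 W.
I_p = P_in/V_p = 53.275/230 = 0.232 A.

I_p ≈ 0.232 A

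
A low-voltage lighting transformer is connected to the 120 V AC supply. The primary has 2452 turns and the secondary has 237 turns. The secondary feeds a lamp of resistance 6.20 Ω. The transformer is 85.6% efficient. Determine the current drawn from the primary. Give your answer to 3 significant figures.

V_s = 120 × 237/2452 = 11.599 V.
I_s = V_s/R = 11.599/6.20 = 1.8708 A.
P_out = V_s I_s = 11.599 × 1.8708 = 21.698 W.
P_in = P_out/η = 21.698/0.856 = 25.349 W.
I_p = P_in/V_p = 25.349/120 = 0.211 A.

I_p ≈ 0.211 A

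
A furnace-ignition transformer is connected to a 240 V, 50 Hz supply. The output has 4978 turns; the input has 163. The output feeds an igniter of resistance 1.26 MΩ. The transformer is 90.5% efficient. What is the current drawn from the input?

I_in ≈ 0.196 A

V_out = 240 × 4978/163 = 7329.6 V.
I_out = V_out/R = 7329.6/(1.26×10^6) = 0.0058171 A.
P_out = V_out I_out = 7329.6 × 0.0058171 = 42.637 W.
P_in = P_out/η = 42.637/0.905 = 47.113 W.
I_in = P_in/V_in = 47.113/240 = 0.196 A.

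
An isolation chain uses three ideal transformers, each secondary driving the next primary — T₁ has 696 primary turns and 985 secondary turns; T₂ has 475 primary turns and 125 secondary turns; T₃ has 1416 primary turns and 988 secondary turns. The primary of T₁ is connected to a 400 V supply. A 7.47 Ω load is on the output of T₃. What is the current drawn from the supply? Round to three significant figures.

After T₁: V = 400.00 × 985/696 = 566.09 V.
After T₂: V = 566.09 × 125/475 = 148.97 V.
After T₃: V = 148.97 × 988/1416 = 103.94 V.
I_load = 103.94/7.47 = 13.915 A, so P_out = 103.94 × 13.915 = 1446.4 W.
All ideal ⇒ P_in = P_out, so I_supply = 1446.4/400 = 3.62 A.

I_supply ≈ 3.62 A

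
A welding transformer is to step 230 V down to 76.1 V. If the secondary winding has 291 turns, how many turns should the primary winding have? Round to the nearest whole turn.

N_p = 880 turns

N_p/N_s = V_p/V_s, so N_p = 291 × 230/76.1 = 879.5 ≈ 880 turns.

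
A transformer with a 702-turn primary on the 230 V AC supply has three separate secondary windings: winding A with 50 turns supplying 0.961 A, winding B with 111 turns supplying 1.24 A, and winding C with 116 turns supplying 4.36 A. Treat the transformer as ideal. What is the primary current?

V_A = 230 × 50/702 = 16.382 V; V_B = 230 × 111/702 = 36.368 V; V_C = 230 × 116/702 = 38.006 V.
P_out = V_A I_A + V_B I_B + V_C I_C = 16.382×0.961 + 36.368×1.24 + 38.006×4.36 = 15.743 + 45.096 + 165.70 = 226.54 W.
Ideal ⇒ P_in = P_out, so I_p = P_out/V_p = 226.54/230 = 0.985 A.

I_p ≈ 0.985 A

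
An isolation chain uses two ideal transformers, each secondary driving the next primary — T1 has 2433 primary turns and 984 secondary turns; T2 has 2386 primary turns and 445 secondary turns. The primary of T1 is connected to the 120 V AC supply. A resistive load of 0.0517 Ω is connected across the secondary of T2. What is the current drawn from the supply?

Secondary of T1: V = 120.00 × 984/2433 = 48.533 V.
Secondary of T2: V = 48.533 × 445/2386 = 9.0516 V.
I_load = 9.0516/0.0517 = 175.08 A, so P_out = 9.0516 × 175.08 = 1584.7 W.
All ideal ⇒ P_in = P_out, so I_supply = 1584.7/120 = 13.2 A.

I_supply ≈ 13.2 A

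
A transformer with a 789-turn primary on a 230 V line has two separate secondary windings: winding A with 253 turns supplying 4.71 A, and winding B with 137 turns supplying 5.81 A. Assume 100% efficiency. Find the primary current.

I_p ≈ 2.52 A

V_A = 230 × 253/789 = 73.752 V; V_B = 230 × 137/789 = 39.937 V.
P_out = V_A I_A + V_B I_B = 73.752×4.71 + 39.937×5.81 = 347.37 + 232.03 = 579.40 W.
Ideal ⇒ P_in = P_out, so I_p = P_out/V_p = 579.40/230 = 2.52 A.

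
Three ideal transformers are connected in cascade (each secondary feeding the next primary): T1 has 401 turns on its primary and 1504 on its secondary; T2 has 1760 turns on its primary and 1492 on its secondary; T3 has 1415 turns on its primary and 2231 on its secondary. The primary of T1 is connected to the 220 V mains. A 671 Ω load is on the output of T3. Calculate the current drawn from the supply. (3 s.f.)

I_supply ≈ 8.24 A

After T1: V = 220.00 × 1504/401 = 825.14 V.
After T2: V = 825.14 × 1492/1760 = 699.49 V.
After T3: V = 699.49 × 2231/1415 = 1102.9 V.
I_load = 1102.9/671 = 1.6436 A, so P_out = 1102.9 × 1.6436 = 1812.7 W.
All ideal ⇒ P_in = P_out, so I_supply = 1812.7/220 = 8.24 A.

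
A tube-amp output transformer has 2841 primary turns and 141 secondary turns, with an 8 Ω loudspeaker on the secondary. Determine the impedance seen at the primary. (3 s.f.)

Z_p = (N_p/N_s)² × Z_s = (2841/141)² × 8 = 3250 Ω.

Z_p ≈ 3250 Ω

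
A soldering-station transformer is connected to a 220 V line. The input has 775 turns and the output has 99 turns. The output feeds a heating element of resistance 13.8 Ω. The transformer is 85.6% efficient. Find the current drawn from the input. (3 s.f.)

V_out = 220 × 99/775 = 28.103 V.
I_out = V_out/R = 28.103/13.8 = 2.0365 A.
P_out = V_out I_out = 28.103 × 2.0365 = 57.231 W.
P_in = P_out/η = 57.231/0.856 = 66.859 W.
I_in = P_in/V_in = 66.859/220 = 0.304 A.

I_in ≈ 0.304 A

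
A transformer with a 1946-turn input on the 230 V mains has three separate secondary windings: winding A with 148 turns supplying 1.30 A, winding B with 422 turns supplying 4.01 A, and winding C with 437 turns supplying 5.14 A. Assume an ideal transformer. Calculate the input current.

V_A = 230 × 148/1946 = 17.492 V; V_B = 230 × 422/1946 = 49.877 V; V_C = 230 × 437/1946 = 51.650 V.
P_out = V_A I_A + V_B I_B + V_C I_C = 17.492×1.30 + 49.877×4.01 + 51.650×5.14 = 22.740 + 200.01 + 265.48 = 488.22 W.
Ideal ⇒ P_in = P_out, so I_in = P_out/V_in = 488.22/230 = 2.12 A.

I_in ≈ 2.12 A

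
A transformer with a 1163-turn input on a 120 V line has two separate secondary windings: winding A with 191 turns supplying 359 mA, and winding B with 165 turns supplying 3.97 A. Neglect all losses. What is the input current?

I_in ≈ 0.622 A

V_A = 120 × 191/1163 = 19.708 V; V_B = 120 × 165/1163 = 17.025 V.
P_out = V_A I_A + V_B I_B = 19.708×0.359 + 17.025×3.97 = 7.0750 + 67.589 = 74.664 W.
Ideal ⇒ P_in = P_out, so I_in = P_out/V_in = 74.664/120 = 0.622 A.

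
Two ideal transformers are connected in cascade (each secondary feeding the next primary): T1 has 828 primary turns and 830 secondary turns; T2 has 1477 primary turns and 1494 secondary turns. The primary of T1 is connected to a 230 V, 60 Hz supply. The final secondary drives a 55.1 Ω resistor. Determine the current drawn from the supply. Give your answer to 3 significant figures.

Secondary of T1: V = 230.00 × 830/828 = 230.56 V.
Secondary of T2: V = 230.56 × 1494/1477 = 233.21 V.
I_load = 233.21/55.1 = 4.2325 A, so P_out = 233.21 × 4.2325 = 987.05 W.
All ideal ⇒ P_in = P_out, so I_supply = 987.05/230 = 4.29 A.

I_supply ≈ 4.29 A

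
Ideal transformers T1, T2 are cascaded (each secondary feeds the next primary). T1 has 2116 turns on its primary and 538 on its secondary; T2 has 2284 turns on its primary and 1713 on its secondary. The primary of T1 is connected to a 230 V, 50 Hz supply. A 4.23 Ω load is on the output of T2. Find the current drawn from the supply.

After T1: V = 230.00 × 538/2116 = 58.478 V.
After T2: V = 58.478 × 1713/2284 = 43.859 V.
I_load = 43.859/4.23 = 10.368 A, so P_out = 43.859 × 10.368 = 454.75 W.
All ideal ⇒ P_in = P_out, so I_supply = 454.75/230 = 1.98 A.

I_supply ≈ 1.98 A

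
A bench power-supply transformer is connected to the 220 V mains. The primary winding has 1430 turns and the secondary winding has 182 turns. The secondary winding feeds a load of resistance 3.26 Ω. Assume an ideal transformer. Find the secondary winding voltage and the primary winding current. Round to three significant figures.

V_s = V_p × N_s/N_p = 220 × 182/1430 = 28.000 V.
I_s = V_s/R = 28.000/3.26 = 8.5890 A.
I_p = I_s × N_s/N_p = 8.5890 × 182/1430 = 1.09 A.

V_s ≈ 28.0 V, I_p ≈ 1.09 A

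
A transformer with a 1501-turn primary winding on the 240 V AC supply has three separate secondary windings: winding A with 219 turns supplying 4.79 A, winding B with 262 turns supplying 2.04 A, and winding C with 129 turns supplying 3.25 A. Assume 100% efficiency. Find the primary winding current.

I_p ≈ 1.33 A

V_A = 240 × 219/1501 = 35.017 V; V_B = 240 × 262/1501 = 41.892 V; V_C = 240 × 129/1501 = 20.626 V.
P_out = V_A I_A + V_B I_B + V_C I_C = 35.017×4.79 + 41.892×2.04 + 20.626×3.25 = 167.73 + 85.460 + 67.035 = 320.22 W.
Ideal ⇒ P_in = P_out, so I_p = P_out/V_p = 320.22/240 = 1.33 A.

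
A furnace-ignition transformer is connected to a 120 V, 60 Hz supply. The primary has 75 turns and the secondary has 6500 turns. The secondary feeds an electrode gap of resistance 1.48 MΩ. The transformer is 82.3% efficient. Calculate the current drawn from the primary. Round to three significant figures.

I_p ≈ 0.740 A

V_s = 120 × 6500/75 = 10400 V.
I_s = V_s/R = 10400/(1.48×10^6) = 0.0070270 A.
P_out = V_s I_s = 10400 × 0.0070270 = 73.081 W.
P_in = P_out/η = 73.081/0.823 = 88.798 W.
I_p = P_in/V_p = 88.798/120 = 0.740 A.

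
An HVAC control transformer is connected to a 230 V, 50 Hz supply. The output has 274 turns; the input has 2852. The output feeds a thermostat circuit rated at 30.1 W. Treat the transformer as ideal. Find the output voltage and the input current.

V_out ≈ 22.1 V, I_in ≈ 0.131 A

V_out = V_in × N_out/N_in = 230 × 274/2852 = 22.097 V.
I_out = P/V_out = 30.1/22.097 = 1.3622 A.
I_in = I_out × N_out/N_in = 1.3622 × 274/2852 = 0.131 A.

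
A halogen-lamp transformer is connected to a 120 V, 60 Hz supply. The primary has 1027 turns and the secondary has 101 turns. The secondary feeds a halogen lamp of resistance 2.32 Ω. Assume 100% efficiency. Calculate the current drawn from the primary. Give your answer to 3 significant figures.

V_s = V_p × N_s/N_p = 120 × 101/1027 = 11.801 V.
I_s = V_s/R = 11.801/2.32 = 5.0868 A.
For an ideal transformer I_p N_p = I_s N_s, so I_p = 5.0868 × 101/1027 = 0.500 A.

I_p ≈ 0.500 A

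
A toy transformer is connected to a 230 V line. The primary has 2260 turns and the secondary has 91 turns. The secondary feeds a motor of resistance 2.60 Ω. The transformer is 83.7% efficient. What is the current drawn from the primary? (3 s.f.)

I_p ≈ 0.171 A

V_s = 230 × 91/2260 = 9.2611 V.
I_s = V_s/R = 9.2611/2.60 = 3.5619 A.
P_out = V_s I_s = 9.2611 × 3.5619 = 32.987 W.
P_in = P_out/η = 32.987/0.837 = 39.411 W.
I_p = P_in/V_p = 39.411/230 = 0.171 A.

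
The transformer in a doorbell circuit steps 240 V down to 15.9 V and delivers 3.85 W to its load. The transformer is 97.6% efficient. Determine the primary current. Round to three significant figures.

I_p ≈ 0.0164 A

P_in = P_out/η = 3.85/0.976 = 3.9447 W.
I_p = P_in/V_p = 3.9447/240 = 0.0164 A.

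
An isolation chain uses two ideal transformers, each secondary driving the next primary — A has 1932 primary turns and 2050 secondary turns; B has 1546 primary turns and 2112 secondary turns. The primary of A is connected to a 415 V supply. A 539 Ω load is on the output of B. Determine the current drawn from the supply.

I_supply ≈ 1.62 A

Secondary of A: V = 415.00 × 2050/1932 = 440.35 V.
Secondary of B: V = 440.35 × 2112/1546 = 601.56 V.
I_load = 601.56/539 = 1.1161 A, so P_out = 601.56 × 1.1161 = 671.38 W.
All ideal ⇒ P_in = P_out, so I_supply = 671.38/415 = 1.62 A.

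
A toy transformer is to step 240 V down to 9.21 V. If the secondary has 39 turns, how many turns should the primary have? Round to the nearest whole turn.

N_p = 1016 turns

N_p/N_s = V_p/V_s, so N_p = 39 × 240/9.21 = 1016.3 ≈ 1016 turns.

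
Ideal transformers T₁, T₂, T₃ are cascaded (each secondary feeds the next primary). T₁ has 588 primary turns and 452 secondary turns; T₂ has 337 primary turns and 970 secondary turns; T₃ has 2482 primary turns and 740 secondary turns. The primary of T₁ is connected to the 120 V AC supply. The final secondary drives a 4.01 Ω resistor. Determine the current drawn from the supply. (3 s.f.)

Secondary of T₁: V = 120.00 × 452/588 = 92.245 V.
Secondary of T₂: V = 92.245 × 970/337 = 265.51 V.
Secondary of T₃: V = 265.51 × 740/2482 = 79.162 V.
I_load = 79.162/4.01 = 19.741 A, so P_out = 79.162 × 19.741 = 1562.7 W.
All ideal ⇒ P_in = P_out, so I_supply = 1562.7/120 = 13.0 A.

I_supply ≈ 13.0 A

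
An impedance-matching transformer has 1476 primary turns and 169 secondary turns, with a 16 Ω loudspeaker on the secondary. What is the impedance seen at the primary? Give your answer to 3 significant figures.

Z_p ≈ 1220 Ω

Z_p = (N_p/N_s)² × Z_s = (1476/169)² × 16 = 1220 Ω.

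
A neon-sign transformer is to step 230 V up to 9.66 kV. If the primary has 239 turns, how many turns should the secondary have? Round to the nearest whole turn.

N_s = 10038 turns

N_s/N_p = V_s/V_p, so N_s = 239 × 9660/230 = 10038.0 ≈ 10038 turns.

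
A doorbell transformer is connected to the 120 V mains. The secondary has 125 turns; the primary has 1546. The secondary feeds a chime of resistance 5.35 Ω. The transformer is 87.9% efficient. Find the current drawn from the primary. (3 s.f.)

V_s = 120 × 125/1546 = 9.7025 V.
I_s = V_s/R = 9.7025/5.35 = 1.8135 A.
P_out = V_s I_s = 9.7025 × 1.8135 = 17.596 W.
P_in = P_out/η = 17.596/0.879 = 20.018 W.
I_p = P_in/V_p = 20.018/120 = 0.167 A.

I_p ≈ 0.167 A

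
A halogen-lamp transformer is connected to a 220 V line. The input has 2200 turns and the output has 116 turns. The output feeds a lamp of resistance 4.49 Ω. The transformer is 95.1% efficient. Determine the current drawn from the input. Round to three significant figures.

I_in ≈ 0.143 A

V_out = 220 × 116/2200 = 11.600 V.
I_out = V_out/R = 11.600/4.49 = 2.5835 A.
P_out = V_out I_out = 11.600 × 2.5835 = 29.969 W.
P_in = P_out/η = 29.969/0.951 = 31.513 W.
I_in = P_in/V_in = 31.513/220 = 0.143 A.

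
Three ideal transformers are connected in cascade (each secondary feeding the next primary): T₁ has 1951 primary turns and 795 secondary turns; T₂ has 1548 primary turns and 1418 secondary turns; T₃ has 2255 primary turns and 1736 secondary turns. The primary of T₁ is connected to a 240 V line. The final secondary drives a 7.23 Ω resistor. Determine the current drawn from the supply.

Secondary of T₁: V = 240.00 × 795/1951 = 97.796 V.
Secondary of T₂: V = 97.796 × 1418/1548 = 89.583 V.
Secondary of T₃: V = 89.583 × 1736/2255 = 68.965 V.
I_load = 68.965/7.23 = 9.5387 A, so P_out = 68.965 × 9.5387 = 657.84 W.
All ideal ⇒ P_in = P_out, so I_supply = 657.84/240 = 2.74 A.

I_supply ≈ 2.74 A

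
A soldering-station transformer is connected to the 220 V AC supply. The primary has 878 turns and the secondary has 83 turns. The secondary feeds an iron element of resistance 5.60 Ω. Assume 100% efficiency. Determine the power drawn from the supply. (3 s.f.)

V_s = V_p × N_s/N_p = 220 × 83/878 = 20.797 V.
I_s = V_s/R = 20.797/5.60 = 3.7138 A.
I_p = I_s × N_s/N_p = 3.7138 × 83/878 = 0.35108 A.
P = V_p I_p = 220 × 0.35108 = 77.2 W.

P ≈ 77.2 W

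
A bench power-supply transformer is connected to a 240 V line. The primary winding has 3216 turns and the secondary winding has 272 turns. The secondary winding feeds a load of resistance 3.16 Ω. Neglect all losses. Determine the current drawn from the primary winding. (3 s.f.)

V_s = V_p × N_s/N_p = 240 × 272/3216 = 20.299 V.
I_s = V_s/R = 20.299/3.16 = 6.4236 A.
For an ideal transformer I_p N_p = I_s N_s, so I_p = 6.4236 × 272/3216 = 0.543 A.

I_p ≈ 0.543 A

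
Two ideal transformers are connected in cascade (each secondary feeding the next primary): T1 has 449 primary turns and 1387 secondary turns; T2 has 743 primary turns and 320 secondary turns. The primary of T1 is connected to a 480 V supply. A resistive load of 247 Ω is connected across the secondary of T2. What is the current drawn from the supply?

After T1: V = 480.00 × 1387/449 = 1482.8 V.
After T2: V = 1482.8 × 320/743 = 638.61 V.
I_load = 638.61/247 = 2.5854 A, so P_out = 638.61 × 2.5854 = 1651.1 W.
All ideal ⇒ P_in = P_out, so I_supply = 1651.1/480 = 3.44 A.

I_supply ≈ 3.44 A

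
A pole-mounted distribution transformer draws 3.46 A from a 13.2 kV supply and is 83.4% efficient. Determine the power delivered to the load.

P_in = V_p I_p = 13200 × 3.46 = 45672 W.
P_out = η P_in = 0.834 × 45672 = 38100 W.

P_out ≈ 38100 W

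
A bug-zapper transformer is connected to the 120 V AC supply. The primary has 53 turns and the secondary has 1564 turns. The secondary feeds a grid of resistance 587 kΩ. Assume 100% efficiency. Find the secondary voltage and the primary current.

V_s = V_p × N_s/N_p = 120 × 1564/53 = 3541.1 V.
I_s = V_s/R = 3541.1/587000 = 0.0060326 A.
I_p = I_s × N_s/N_p = 0.0060326 × 1564/53 = 0.178 A.

V_s ≈ 3540 V, I_p ≈ 0.178 A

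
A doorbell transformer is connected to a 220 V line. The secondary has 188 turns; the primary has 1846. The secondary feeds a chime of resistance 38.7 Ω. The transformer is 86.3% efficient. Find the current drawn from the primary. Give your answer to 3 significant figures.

V_s = 220 × 188/1846 = 22.405 V.
I_s = V_s/R = 22.405/38.7 = 0.57895 A.
P_out = V_s I_s = 22.405 × 0.57895 = 12.971 W.
P_in = P_out/η = 12.971/0.863 = 15.031 W.
I_p = P_in/V_p = 15.031/220 = 0.0683 A.

I_p ≈ 0.0683 A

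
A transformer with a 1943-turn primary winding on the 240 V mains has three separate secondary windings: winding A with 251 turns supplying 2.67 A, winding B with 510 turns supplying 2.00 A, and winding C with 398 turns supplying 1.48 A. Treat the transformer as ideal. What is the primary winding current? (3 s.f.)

V_A = 240 × 251/1943 = 31.004 V; V_B = 240 × 510/1943 = 62.995 V; V_C = 240 × 398/1943 = 49.161 V.
P_out = V_A I_A + V_B I_B + V_C I_C = 31.004×2.67 + 62.995×2.00 + 49.161×1.48 = 82.780 + 125.99 + 72.758 = 281.53 W.
Ideal ⇒ P_in = P_out, so I_p = P_out/V_p = 281.53/240 = 1.17 A.

I_p ≈ 1.17 A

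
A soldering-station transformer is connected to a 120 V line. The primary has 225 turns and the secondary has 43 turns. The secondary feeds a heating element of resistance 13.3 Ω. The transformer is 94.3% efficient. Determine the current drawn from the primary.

I_p ≈ 0.349 A

V_s = 120 × 43/225 = 22.933 V.
I_s = V_s/R = 22.933/13.3 = 1.7243 A.
P_out = V_s I_s = 22.933 × 1.7243 = 39.544 W.
P_in = P_out/η = 39.544/0.943 = 41.934 W.
I_p = P_in/V_p = 41.934/120 = 0.349 A.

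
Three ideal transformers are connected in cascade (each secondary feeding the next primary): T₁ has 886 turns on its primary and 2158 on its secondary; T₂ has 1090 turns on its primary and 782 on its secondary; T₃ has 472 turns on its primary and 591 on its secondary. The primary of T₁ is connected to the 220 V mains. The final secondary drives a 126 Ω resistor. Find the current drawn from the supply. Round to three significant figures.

I_supply ≈ 8.36 A

After T₁: V = 220.00 × 2158/886 = 535.85 V.
After T₂: V = 535.85 × 782/1090 = 384.43 V.
After T₃: V = 384.43 × 591/472 = 481.36 V.
I_load = 481.36/126 = 3.8203 A, so P_out = 481.36 × 3.8203 = 1838.9 W.
All ideal ⇒ P_in = P_out, so I_supply = 1838.9/220 = 8.36 A.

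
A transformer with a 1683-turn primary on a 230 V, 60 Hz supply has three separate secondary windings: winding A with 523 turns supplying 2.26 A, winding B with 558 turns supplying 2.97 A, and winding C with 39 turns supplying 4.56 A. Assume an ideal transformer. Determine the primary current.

I_p ≈ 1.79 A

V_A = 230 × 523/1683 = 71.474 V; V_B = 230 × 558/1683 = 76.257 V; V_C = 230 × 39/1683 = 5.3298 V.
P_out = V_A I_A + V_B I_B + V_C I_C = 71.474×2.26 + 76.257×2.97 + 5.3298×4.56 = 161.53 + 226.48 + 24.304 = 412.32 W.
Ideal ⇒ P_in = P_out, so I_p = P_out/V_p = 412.32/230 = 1.79 A.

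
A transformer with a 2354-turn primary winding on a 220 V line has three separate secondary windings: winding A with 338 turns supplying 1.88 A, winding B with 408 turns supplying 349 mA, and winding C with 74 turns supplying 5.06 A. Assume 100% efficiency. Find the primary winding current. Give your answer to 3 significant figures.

I_p ≈ 0.489 A

V_A = 220 × 338/2354 = 31.589 V; V_B = 220 × 408/2354 = 38.131 V; V_C = 220 × 74/2354 = 6.9159 V.
P_out = V_A I_A + V_B I_B + V_C I_C = 31.589×1.88 + 38.131×0.349 + 6.9159×5.06 = 59.387 + 13.308 + 34.994 = 107.69 W.
Ideal ⇒ P_in = P_out, so I_p = P_out/V_p = 107.69/220 = 0.489 A.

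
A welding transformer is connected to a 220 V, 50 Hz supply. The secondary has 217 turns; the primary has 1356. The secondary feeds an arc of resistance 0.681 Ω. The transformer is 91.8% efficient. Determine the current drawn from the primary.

I_p ≈ 9.01 A

V_s = 220 × 217/1356 = 35.206 V.
I_s = V_s/R = 35.206/0.681 = 51.698 A.
P_out = V_s I_s = 35.206 × 51.698 = 1820.1 W.
P_in = P_out/η = 1820.1/0.918 = 1982.7 W.
I_p = P_in/V_p = 1982.7/220 = 9.01 A.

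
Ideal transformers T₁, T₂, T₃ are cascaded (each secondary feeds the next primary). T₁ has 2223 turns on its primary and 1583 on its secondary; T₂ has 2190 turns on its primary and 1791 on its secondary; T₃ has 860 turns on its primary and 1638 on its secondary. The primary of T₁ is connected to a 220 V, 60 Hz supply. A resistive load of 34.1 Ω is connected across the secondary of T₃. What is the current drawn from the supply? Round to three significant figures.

After T₁: V = 220.00 × 1583/2223 = 156.66 V.
After T₂: V = 156.66 × 1791/2190 = 128.12 V.
After T₃: V = 128.12 × 1638/860 = 244.02 V.
I_load = 244.02/34.1 = 7.1561 A, so P_out = 244.02 × 7.1561 = 1746.3 W.
All ideal ⇒ P_in = P_out, so I_supply = 1746.3/220 = 7.94 A.

I_supply ≈ 7.94 A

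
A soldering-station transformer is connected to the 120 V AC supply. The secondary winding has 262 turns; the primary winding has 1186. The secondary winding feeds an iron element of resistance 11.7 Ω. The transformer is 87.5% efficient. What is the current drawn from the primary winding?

V_s = 120 × 262/1186 = 26.509 V.
I_s = V_s/R = 26.509/11.7 = 2.2657 A.
P_out = V_s I_s = 26.509 × 2.2657 = 60.063 W.
P_in = P_out/η = 60.063/0.875 = 68.644 W.
I_p = P_in/V_p = 68.644/120 = 0.572 A.

I_p ≈ 0.572 A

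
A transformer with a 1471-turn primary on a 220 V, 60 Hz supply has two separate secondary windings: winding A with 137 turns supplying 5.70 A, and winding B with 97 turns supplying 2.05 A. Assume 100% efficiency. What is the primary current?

I_p ≈ 0.666 A

V_A = 220 × 137/1471 = 20.489 V; V_B = 220 × 97/1471 = 14.507 V.
P_out = V_A I_A + V_B I_B = 20.489×5.70 + 14.507×2.05 = 116.79 + 29.740 = 146.53 W.
Ideal ⇒ P_in = P_out, so I_p = P_out/V_p = 146.53/220 = 0.666 A.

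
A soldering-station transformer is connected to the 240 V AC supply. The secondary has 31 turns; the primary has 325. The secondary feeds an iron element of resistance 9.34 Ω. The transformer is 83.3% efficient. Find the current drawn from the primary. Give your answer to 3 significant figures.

V_s = 240 × 31/325 = 22.892 V.
I_s = V_s/R = 22.892/9.34 = 2.4510 A.
P_out = V_s I_s = 22.892 × 2.4510 = 56.109 W.
P_in = P_out/η = 56.109/0.833 = 67.358 W.
I_p = P_in/V_p = 67.358/240 = 0.281 A.

I_p ≈ 0.281 A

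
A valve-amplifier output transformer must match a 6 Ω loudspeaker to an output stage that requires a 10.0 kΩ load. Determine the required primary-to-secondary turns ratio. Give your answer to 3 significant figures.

N_p/N_s ≈ 40.8

Z_p/Z_s = (N_p/N_s)², so N_p/N_s = √(10000/6) = √1670 = 40.8.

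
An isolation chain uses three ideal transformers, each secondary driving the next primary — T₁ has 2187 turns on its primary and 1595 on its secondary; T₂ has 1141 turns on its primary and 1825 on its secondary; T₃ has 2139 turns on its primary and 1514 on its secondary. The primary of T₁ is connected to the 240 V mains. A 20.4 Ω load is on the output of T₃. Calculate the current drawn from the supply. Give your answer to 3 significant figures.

I_supply ≈ 8.02 A

Secondary of T₁: V = 240.00 × 1595/2187 = 175.03 V.
Secondary of T₂: V = 175.03 × 1825/1141 = 279.96 V.
Secondary of T₃: V = 279.96 × 1514/2139 = 198.16 V.
I_load = 198.16/20.4 = 9.7137 A, so P_out = 198.16 × 9.7137 = 1924.9 W.
All ideal ⇒ P_in = P_out, so I_supply = 1924.9/240 = 8.02 A.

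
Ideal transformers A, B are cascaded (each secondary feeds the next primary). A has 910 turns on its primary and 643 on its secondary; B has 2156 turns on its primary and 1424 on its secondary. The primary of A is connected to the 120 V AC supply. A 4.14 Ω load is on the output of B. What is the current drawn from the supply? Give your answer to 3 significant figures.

Secondary of A: V = 120.00 × 643/910 = 84.791 V.
Secondary of B: V = 84.791 × 1424/2156 = 56.003 V.
I_load = 56.003/4.14 = 13.527 A, so P_out = 56.003 × 13.527 = 757.57 W.
All ideal ⇒ P_in = P_out, so I_supply = 757.57/120 = 6.31 A.

I_supply ≈ 6.31 A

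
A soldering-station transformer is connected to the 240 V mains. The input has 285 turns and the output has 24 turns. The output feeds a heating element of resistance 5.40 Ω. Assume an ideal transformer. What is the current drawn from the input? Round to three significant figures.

I_in ≈ 0.315 A

V_out = V_in × N_out/N_in = 240 × 24/285 = 20.211 V.
I_out = V_out/R = 20.211/5.40 = 3.7427 A.
For an ideal transformer I_in N_in = I_out N_out, so I_in = 3.7427 × 24/285 = 0.315 A.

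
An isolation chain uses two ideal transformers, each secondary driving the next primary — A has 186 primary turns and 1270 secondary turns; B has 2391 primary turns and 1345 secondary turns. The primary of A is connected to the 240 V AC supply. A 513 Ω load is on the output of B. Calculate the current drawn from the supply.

I_supply ≈ 6.90 A

Secondary of A: V = 240.00 × 1270/186 = 1638.7 V.
Secondary of B: V = 1638.7 × 1345/2391 = 921.82 V.
I_load = 921.82/513 = 1.7969 A, so P_out = 921.82 × 1.7969 = 1656.4 W.
All ideal ⇒ P_in = P_out, so I_supply = 1656.4/240 = 6.90 A.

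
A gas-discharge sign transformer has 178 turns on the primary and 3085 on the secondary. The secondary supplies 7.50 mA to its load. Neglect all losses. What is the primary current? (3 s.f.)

For an ideal transformer I_p/I_s = N_s/N_p, so I_p = 0.00750 × 3085/178 = 0.130 A.

I_p ≈ 0.130 A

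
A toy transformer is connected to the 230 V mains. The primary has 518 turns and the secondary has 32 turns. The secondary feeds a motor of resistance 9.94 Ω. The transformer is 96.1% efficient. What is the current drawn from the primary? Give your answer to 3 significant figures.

I_p ≈ 0.0919 A

V_s = 230 × 32/518 = 14.208 V.
I_s = V_s/R = 14.208/9.94 = 1.4294 A.
P_out = V_s I_s = 14.208 × 1.4294 = 20.310 W.
P_in = P_out/η = 20.310/0.961 = 21.134 W.
I_p = P_in/V_p = 21.134/230 = 0.0919 A.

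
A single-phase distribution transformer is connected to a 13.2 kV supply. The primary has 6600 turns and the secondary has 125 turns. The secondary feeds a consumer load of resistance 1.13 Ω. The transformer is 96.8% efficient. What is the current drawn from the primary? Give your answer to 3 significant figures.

I_p ≈ 4.33 A

V_s = 13200 × 125/6600 = 250.00 V.
I_s = V_s/R = 250.00/1.13 = 221.24 A.
P_out = V_s I_s = 250.00 × 221.24 = 55310 W.
P_in = P_out/η = 55310/0.968 = 57138 W.
I_p = P_in/V_p = 57138/13200 = 4.33 A.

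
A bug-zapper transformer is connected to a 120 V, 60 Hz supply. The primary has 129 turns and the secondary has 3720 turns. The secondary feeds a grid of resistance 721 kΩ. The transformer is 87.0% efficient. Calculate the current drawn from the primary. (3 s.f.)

V_s = 120 × 3720/129 = 3460.5 V.
I_s = V_s/R = 3460.5/721000 = 0.0047995 A.
P_out = V_s I_s = 3460.5 × 0.0047995 = 16.609 W.
P_in = P_out/η = 16.609/0.870 = 19.090 W.
I_p = P_in/V_p = 19.090/120 = 0.159 A.

I_p ≈ 0.159 A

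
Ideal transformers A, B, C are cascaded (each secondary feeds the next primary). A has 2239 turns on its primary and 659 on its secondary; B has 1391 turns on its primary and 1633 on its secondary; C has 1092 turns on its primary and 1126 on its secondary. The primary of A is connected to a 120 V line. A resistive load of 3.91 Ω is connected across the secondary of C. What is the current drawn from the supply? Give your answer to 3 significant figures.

After A: V = 120.00 × 659/2239 = 35.319 V.
After B: V = 35.319 × 1633/1391 = 41.464 V.
After C: V = 41.464 × 1126/1092 = 42.755 V.
I_load = 42.755/3.91 = 10.935 A, so P_out = 42.755 × 10.935 = 467.52 W.
All ideal ⇒ P_in = P_out, so I_supply = 467.52/120 = 3.90 A.

I_supply ≈ 3.90 A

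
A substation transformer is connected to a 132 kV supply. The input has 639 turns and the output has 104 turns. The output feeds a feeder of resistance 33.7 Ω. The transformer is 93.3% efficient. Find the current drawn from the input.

V_out = 132000 × 104/639 = 21484 V.
I_out = V_out/R = 21484/33.7 = 637.49 A.
P_out = V_out I_out = 21484 × 637.49 = 1.3696×10^7 W.
P_in = P_out/η = 1.3696×10^7/0.933 = 1.4679×10^7 W.
I_in = P_in/V_in = 1.4679×10^7/132000 = 111 A.

I_in ≈ 111 A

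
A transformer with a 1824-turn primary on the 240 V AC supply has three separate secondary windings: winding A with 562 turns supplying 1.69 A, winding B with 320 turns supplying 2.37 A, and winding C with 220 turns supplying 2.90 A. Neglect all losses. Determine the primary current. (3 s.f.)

V_A = 240 × 562/1824 = 73.947 V; V_B = 240 × 320/1824 = 42.105 V; V_C = 240 × 220/1824 = 28.947 V.
P_out = V_A I_A + V_B I_B + V_C I_C = 73.947×1.69 + 42.105×2.37 + 28.947×2.90 = 124.97 + 99.789 + 83.947 = 308.71 W.
Ideal ⇒ P_in = P_out, so I_p = P_out/V_p = 308.71/240 = 1.29 A.

I_p ≈ 1.29 A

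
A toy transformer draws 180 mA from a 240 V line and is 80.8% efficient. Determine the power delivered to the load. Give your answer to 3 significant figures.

P_in = V_p I_p = 240 × 0.180 = 43.200 W.
P_out = η P_in = 0.808 × 43.200 = 34.9 W.

P_out ≈ 34.9 W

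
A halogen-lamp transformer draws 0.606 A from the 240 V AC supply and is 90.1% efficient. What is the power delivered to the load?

P_out ≈ 131 W

P_in = V_p I_p = 240 × 0.606 = 145.44 W.
P_out = η P_in = 0.901 × 145.44 = 131 W.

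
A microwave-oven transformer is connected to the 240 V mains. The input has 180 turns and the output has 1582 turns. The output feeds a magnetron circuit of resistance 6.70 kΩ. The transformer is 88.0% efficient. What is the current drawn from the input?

V_out = 240 × 1582/180 = 2109.3 V.
I_out = V_out/R = 2109.3/6700 = 0.31483 A.
P_out = V_out I_out = 2109.3 × 0.31483 = 664.07 W.
P_in = P_out/η = 664.07/0.880 = 754.63 W.
I_in = P_in/V_in = 754.63/240 = 3.14 A.

I_in ≈ 3.14 A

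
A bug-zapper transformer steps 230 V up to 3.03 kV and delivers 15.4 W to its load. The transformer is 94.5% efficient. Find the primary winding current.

P_in = P_out/η = 15.4/0.945 = 16.296 W.
I_p = P_in/V_p = 16.296/230 = 0.0709 A.

I_p ≈ 0.0709 A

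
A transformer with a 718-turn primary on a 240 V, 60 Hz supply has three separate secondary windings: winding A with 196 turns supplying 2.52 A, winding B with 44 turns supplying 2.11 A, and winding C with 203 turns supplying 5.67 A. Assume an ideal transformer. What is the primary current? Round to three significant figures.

I_p ≈ 2.42 A

V_A = 240 × 196/718 = 65.515 V; V_B = 240 × 44/718 = 14.708 V; V_C = 240 × 203/718 = 67.855 V.
P_out = V_A I_A + V_B I_B + V_C I_C = 65.515×2.52 + 14.708×2.11 + 67.855×5.67 = 165.10 + 31.033 + 384.74 = 580.87 W.
Ideal ⇒ P_in = P_out, so I_p = P_out/V_p = 580.87/240 = 2.42 A.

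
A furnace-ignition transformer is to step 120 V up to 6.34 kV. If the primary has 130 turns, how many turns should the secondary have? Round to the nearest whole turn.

N_s/N_p = V_s/V_p, so N_s = 130 × 6340/120 = 6868.3 ≈ 6868 turns.

N_s = 6868 turns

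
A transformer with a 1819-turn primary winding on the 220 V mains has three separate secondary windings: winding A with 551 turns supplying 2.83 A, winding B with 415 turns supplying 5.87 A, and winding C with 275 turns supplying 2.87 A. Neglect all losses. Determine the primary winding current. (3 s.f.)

V_A = 220 × 551/1819 = 66.641 V; V_B = 220 × 415/1819 = 50.192 V; V_C = 220 × 275/1819 = 33.260 V.
P_out = V_A I_A + V_B I_B + V_C I_C = 66.641×2.83 + 50.192×5.87 + 33.260×2.87 = 188.59 + 294.63 + 95.456 = 578.68 W.
Ideal ⇒ P_in = P_out, so I_p = P_out/V_p = 578.68/220 = 2.63 A.

I_p ≈ 2.63 A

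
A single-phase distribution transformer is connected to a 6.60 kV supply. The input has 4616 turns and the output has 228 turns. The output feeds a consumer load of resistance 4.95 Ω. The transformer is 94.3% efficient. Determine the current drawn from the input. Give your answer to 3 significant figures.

V_out = 6600 × 228/4616 = 326.00 V.
I_out = V_out/R = 326.00/4.95 = 65.858 A.
P_out = V_out I_out = 326.00 × 65.858 = 21469 W.
P_in = P_out/η = 21469/0.943 = 22767 W.
I_in = P_in/V_in = 22767/6600 = 3.45 A.

I_in ≈ 3.45 A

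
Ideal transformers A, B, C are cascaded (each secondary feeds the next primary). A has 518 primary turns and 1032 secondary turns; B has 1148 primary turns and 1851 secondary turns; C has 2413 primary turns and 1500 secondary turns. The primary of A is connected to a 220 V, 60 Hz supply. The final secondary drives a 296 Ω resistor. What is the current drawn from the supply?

Secondary of A: V = 220.00 × 1032/518 = 438.30 V.
Secondary of B: V = 438.30 × 1851/1148 = 706.70 V.
Secondary of C: V = 706.70 × 1500/2413 = 439.31 V.
I_load = 439.31/296 = 1.4842 A, so P_out = 439.31 × 1.4842 = 652.00 W.
All ideal ⇒ P_in = P_out, so I_supply = 652.00/220 = 2.96 A.

I_supply ≈ 2.96 A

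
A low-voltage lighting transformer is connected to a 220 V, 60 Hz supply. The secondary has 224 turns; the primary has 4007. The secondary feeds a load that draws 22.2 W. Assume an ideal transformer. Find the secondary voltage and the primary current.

V_s = V_p × N_s/N_p = 220 × 224/4007 = 12.298 V.
I_s = P/V_s = 22.2/12.298 = 1.8051 A.
I_p = I_s × N_s/N_p = 1.8051 × 224/4007 = 0.101 A.

V_s ≈ 12.3 V, I_p ≈ 0.101 A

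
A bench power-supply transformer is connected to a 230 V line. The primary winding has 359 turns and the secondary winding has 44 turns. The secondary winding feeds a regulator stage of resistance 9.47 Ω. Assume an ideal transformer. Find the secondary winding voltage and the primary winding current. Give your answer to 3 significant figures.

V_s ≈ 28.2 V, I_p ≈ 0.365 A

V_s = V_p × N_s/N_p = 230 × 44/359 = 28.189 V.
I_s = V_s/R = 28.189/9.47 = 2.9767 A.
I_p = I_s × N_s/N_p = 2.9767 × 44/359 = 0.365 A.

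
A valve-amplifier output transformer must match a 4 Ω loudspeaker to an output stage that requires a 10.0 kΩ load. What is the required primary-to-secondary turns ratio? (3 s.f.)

N_p/N_s ≈ 50.0

Z_p/Z_s = (N_p/N_s)², so N_p/N_s = √(10000/4) = √2500 = 50.0.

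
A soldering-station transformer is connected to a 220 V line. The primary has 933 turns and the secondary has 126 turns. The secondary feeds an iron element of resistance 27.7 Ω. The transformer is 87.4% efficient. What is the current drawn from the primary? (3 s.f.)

I_p ≈ 0.166 A

V_s = 220 × 126/933 = 29.711 V.
I_s = V_s/R = 29.711/27.7 = 1.0726 A.
P_out = V_s I_s = 29.711 × 1.0726 = 31.867 W.
P_in = P_out/η = 31.867/0.874 = 36.461 W.
I_p = P_in/V_p = 36.461/220 = 0.166 A.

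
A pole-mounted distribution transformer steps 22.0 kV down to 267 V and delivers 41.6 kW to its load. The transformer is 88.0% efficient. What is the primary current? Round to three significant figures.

P_in = P_out/η = 41600/0.880 = 47273 W.
I_p = P_in/V_p = 47273/22000 = 2.15 A.

I_p ≈ 2.15 A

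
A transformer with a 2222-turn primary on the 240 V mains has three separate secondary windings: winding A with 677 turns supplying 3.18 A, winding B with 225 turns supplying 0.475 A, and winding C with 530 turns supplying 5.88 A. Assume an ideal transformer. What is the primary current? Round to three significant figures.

V_A = 240 × 677/2222 = 73.123 V; V_B = 240 × 225/2222 = 24.302 V; V_C = 240 × 530/2222 = 57.246 V.
P_out = V_A I_A + V_B I_B + V_C I_C = 73.123×3.18 + 24.302×0.475 + 57.246×5.88 = 232.53 + 11.544 + 336.60 = 580.68 W.
Ideal ⇒ P_in = P_out, so I_p = P_out/V_p = 580.68/240 = 2.42 A.

I_p ≈ 2.42 A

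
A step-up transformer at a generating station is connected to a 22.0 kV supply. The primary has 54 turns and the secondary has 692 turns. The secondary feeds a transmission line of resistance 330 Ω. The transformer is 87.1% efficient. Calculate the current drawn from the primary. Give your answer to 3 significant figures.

V_s = 22000 × 692/54 = 281930 V.
I_s = V_s/R = 281930/330 = 854.32 A.
P_out = V_s I_s = 281930 × 854.32 = 2.4086×10^8 W.
P_in = P_out/η = 2.4086×10^8/0.871 = 2.7653×10^8 W.
I_p = P_in/V_p = 2.7653×10^8/22000 = 12600 A.

I_p ≈ 12600 A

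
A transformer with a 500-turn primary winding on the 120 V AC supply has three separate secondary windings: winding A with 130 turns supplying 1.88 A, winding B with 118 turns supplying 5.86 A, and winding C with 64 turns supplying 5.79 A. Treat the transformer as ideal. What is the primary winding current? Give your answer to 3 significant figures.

V_A = 120 × 130/500 = 31.200 V; V_B = 120 × 118/500 = 28.320 V; V_C = 120 × 64/500 = 15.360 V.
P_out = V_A I_A + V_B I_B + V_C I_C = 31.200×1.88 + 28.320×5.86 + 15.360×5.79 = 58.656 + 165.96 + 88.934 = 313.55 W.
Ideal ⇒ P_in = P_out, so I_p = P_out/V_p = 313.55/120 = 2.61 A.

I_p ≈ 2.61 A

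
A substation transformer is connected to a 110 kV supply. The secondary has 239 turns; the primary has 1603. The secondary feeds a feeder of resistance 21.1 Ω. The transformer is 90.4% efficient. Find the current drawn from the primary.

V_s = 110000 × 239/1603 = 16400 V.
I_s = V_s/R = 16400/21.1 = 777.27 A.
P_out = V_s I_s = 16400 × 777.27 = 1.2748×10^7 W.
P_in = P_out/η = 1.2748×10^7/0.904 = 1.4101×10^7 W.
I_p = P_in/V_p = 1.4101×10^7/110000 = 128 A.

I_p ≈ 128 A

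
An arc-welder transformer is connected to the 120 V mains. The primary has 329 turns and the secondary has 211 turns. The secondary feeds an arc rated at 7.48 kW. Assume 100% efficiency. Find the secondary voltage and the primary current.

V_s ≈ 77.0 V, I_p ≈ 62.3 A

V_s = V_p × N_s/N_p = 120 × 211/329 = 76.960 V.
I_s = P/V_s = 7480/76.960 = 97.193 A.
I_p = I_s × N_s/N_p = 97.193 × 211/329 = 62.3 A.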